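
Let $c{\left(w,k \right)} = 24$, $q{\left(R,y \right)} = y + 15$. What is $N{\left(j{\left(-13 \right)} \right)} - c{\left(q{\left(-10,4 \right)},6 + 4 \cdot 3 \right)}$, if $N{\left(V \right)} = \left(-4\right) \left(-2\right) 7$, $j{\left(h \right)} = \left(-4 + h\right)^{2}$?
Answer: $32$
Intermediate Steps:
$q{\left(R,y \right)} = 15 + y$
$N{\left(V \right)} = 56$ ($N{\left(V \right)} = 8 \cdot 7 = 56$)
$N{\left(j{\left(-13 \right)} \right)} - c{\left(q{\left(-10,4 \right)},6 + 4 \cdot 3 \right)} = 56 - 24 = 32$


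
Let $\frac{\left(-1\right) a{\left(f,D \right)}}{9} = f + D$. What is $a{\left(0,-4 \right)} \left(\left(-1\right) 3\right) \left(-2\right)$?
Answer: $216$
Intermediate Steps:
$a{\left(f,D \right)} = - 9 D - 9 f$ ($a{\left(f,D \right)} = - 9 \left(f + D\right) = - 9 \left(D + f\right) = - 9 D - 9 f$)
$a{\left(0,-4 \right)} \left(\left(-1\right) 3\right) \left(-2\right) = \left(\left(-9\right) \left(-4\right) - 0\right) \left(\left(-1\right) 3\right) \left(-2\right) = \left(36 + 0\right) \left(-3\right) \left(-2\right) = 36 \left(-3\right) \left(-2\right) = \left(-108\right) \left(-2\right) = 216$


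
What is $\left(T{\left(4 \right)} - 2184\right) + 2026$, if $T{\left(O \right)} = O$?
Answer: $-154$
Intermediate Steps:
$\left(T{\left(4 \right)} - 2184\right) + 2026 = \left(4 - 2184\right) + 2026 = -2180 + 2026 = -154$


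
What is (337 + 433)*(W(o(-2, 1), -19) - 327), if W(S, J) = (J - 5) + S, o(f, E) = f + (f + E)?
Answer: -272580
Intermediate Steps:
o(f, E) = E + 2*f (o(f, E) = f + (E + f) = E + 2*f)
W(S, J) = -5 + J + S (W(S, J) = (-5 + J) + S = -5 + J + S)
(337 + 433)*(W(o(-2, 1), -19) - 327) = (337 + 433)*((-5 - 19 + (1 + 2*(-2))) - 327) = 770*((-5 - 19 + (1 - 4)) - 327) = 770*((-5 - 19 - 3) - 327) = 770*(-27 - 327) = 770*(-354) = -272580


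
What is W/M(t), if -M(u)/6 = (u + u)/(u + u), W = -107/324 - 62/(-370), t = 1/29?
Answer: 9751/359640 ≈ 0.027113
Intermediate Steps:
t = 1/29 ≈ 0.034483
W = -9751/59940 (W = -107*1/324 - 62*(-1/370) = -107/324 + 31/185 = -9751/59940 ≈ -0.16268)
M(u) = -6 (M(u) = -6*(u + u)/(u + u) = -6*2*u/(2*u) = -6*2*u*1/(2*u) = -6*1 = -6)
W/M(t) = -9751/59940/(-6) = -9751/59940*(-⅙) = 9751/359640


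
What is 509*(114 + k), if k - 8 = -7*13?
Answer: 15779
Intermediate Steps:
k = -83 (k = 8 - 7*13 = 8 - 91 = -83)
509*(114 + k) = 509*(114 - 83) = 509*31 = 15779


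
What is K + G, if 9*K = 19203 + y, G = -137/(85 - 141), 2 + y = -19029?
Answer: 10865/504 ≈ 21.558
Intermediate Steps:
y = -19031 (y = -2 - 19029 = -19031)
G = 137/56 (G = -137/(-56) = -137*(-1/56) = 137/56 ≈ 2.4464)
K = 172/9 (K = (19203 - 19031)/9 = (⅑)*172 = 172/9 ≈ 19.111)
K + G = 172/9 + 137/56 = 10865/504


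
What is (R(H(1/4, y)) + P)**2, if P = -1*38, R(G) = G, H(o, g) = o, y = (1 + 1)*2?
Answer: 22801/16 ≈ 1425.1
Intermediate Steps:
y = 4 (y = 2*2 = 4)
P = -38
(R(H(1/4, y)) + P)**2 = (1/4 - 38)**2 = (-151/4)**2 = 22801/16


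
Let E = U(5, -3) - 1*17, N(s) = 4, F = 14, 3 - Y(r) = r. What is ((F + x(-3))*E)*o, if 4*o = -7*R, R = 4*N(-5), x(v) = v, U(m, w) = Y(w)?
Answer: 3388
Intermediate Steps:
Y(r) = 3 - r
U(m, w) = 3 - w
E = -11 (E = (3 - 1*(-3)) - 1*17 = (3 + 3) - 17 = 6 - 17 = -11)
R = 16 (R = 4*4 = 16)
o = -28 (o = (-7*16)/4 = (1/4)*(-112) = -28)
((F + x(-3))*E)*o = ((14 - 3)*(-11))*(-28) = (11*(-11))*(-28) = -121*(-28) = 3388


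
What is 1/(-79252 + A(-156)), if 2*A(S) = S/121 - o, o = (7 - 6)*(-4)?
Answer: -121/9589328 ≈ -1.2618e-5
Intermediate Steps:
o = -4 (o = 1*(-4) = -4)
A(S) = 2 + S/242 (A(S) = (S/121 - 1*(-4))/2 = (S*(1/121) + 4)/2 = (S/121 + 4)/2 = (4 + S/121)/2 = 2 + S/242)
1/(-79252 + A(-156)) = 1/(-79252 + (2 + (1/242)*(-156))) = 1/(-79252 + (2 - 78/121)) = 1/(-79252 + 164/121) = 1/(-9589328/121) = -121/9589328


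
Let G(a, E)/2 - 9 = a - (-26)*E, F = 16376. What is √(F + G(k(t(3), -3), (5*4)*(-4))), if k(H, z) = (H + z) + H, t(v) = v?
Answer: 12*√85 ≈ 110.63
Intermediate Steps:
k(H, z) = z + 2*H
G(a, E) = 18 + 2*a + 52*E (G(a, E) = 18 + 2*(a - (-26)*E) = 18 + 2*(a + 26*E) = 18 + (2*a + 52*E) = 18 + 2*a + 52*E)
√(F + G(k(t(3), -3), (5*4)*(-4))) = √(16376 + (18 + 2*(-3 + 2*3) + 52*((5*4)*(-4)))) = √(16376 + (18 + 2*(-3 + 6) + 52*(20*(-4)))) = √(16376 + (18 + 2*3 + 52*(-80))) = √(16376 + (18 + 6 - 4160)) = √(16376 - 4136) = √12240 = 12*√85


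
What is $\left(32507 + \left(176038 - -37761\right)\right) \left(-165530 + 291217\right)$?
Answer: $30957462222$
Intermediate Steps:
$\left(32507 + \left(176038 - -37761\right)\right) \left(-165530 + 291217\right) = \left(32507 + \left(176038 + 37761\right)\right) 125687 = \left(32507 + 213799\right) 125687 = 246306 \cdot 125687 = 30957462222$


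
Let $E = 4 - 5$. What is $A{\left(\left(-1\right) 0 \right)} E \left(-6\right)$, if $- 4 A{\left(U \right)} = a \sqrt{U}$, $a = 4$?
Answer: $0$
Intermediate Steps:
$E = -1$
$A{\left(U \right)} = - \sqrt{U}$ ($A{\left(U \right)} = - \frac{4 \sqrt{U}}{4} = - \sqrt{U}$)
$A{\left(\left(-1\right) 0 \right)} E \left(-6\right) = - \sqrt{\left(-1\right) 0} \left(-1\right) \left(-6\right) = - \sqrt{0} \left(-1\right) \left(-6\right) = \left(-1\right) 0 \left(-1\right) \left(-6\right) = 0 \left(-1\right) \left(-6\right) = 0 \left(-6\right) = 0$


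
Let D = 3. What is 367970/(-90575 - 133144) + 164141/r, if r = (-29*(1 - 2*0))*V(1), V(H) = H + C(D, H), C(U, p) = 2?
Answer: -12251157923/6487851 ≈ -1888.3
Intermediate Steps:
V(H) = 2 + H (V(H) = H + 2 = 2 + H)
r = -87 (r = (-29*(1 - 2*0))*(2 + 1) = -29*(1 + 0)*3 = -29*1*3 = -29*3 = -87)
367970/(-90575 - 133144) + 164141/r = 367970/(-90575 - 133144) + 164141/(-87) = 367970/(-223719) + 164141*(-1/87) = 367970*(-1/223719) - 164141/87 = -367970/223719 - 164141/87 = -12251157923/6487851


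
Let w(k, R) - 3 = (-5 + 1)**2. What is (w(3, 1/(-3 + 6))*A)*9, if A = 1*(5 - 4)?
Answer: 171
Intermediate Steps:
A = 1 (A = 1*1 = 1)
w(k, R) = 19 (w(k, R) = 3 + (-5 + 1)**2 = 3 + (-4)**2 = 3 + 16 = 19)
(w(3, 1/(-3 + 6))*A)*9 = (19*1)*9 = 19*9 = 171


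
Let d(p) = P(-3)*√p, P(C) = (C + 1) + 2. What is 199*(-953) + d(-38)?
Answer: -189647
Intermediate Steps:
P(C) = 3 + C (P(C) = (1 + C) + 2 = 3 + C)
d(p) = 0 (d(p) = (3 - 3)*√p = 0*√p = 0)
199*(-953) + d(-38) = 199*(-953) + 0 = -189647 + 0 = -189647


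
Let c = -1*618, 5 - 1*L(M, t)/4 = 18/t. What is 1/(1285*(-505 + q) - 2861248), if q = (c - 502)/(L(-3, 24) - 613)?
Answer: -149/522655977 ≈ -2.8508e-7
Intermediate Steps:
L(M, t) = 20 - 72/t
c = -618
q = 280/149 (q = (-618 - 502)/((20 - 72/24) - 613) = -1120/((20 - 72*1/24) - 613) = -1120/((20 - 3) - 613) = -1120/(17 - 613) = -1120/(-596) = -1120*(-1/596) = 280/149 ≈ 1.8792)
1/(1285*(-505 + q) - 2861248) = 1/(1285*(-505 + 280/149) - 2861248) = 1/(1285*(-74965/149) - 2861248) = 1/(-96330025/149 - 2861248) = 1/(-522655977/149) = -149/522655977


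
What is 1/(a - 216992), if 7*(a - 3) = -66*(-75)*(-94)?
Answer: -7/1984223 ≈ -3.5278e-6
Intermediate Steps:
a = -465279/7 (a = 3 + (-66*(-75)*(-94))/7 = 3 + (4950*(-94))/7 = 3 + (⅐)*(-465300) = 3 - 465300/7 = -465279/7 ≈ -66468.)
1/(a - 216992) = 1/(-465279/7 - 216992) = 1/(-1984223/7) = -7/1984223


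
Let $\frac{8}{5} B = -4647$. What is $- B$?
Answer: $\frac{23235}{8} \approx 2904.4$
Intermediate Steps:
$B = - \frac{23235}{8}$ ($B = \frac{5}{8} \left(-4647\right) = - \frac{23235}{8} \approx -2904.4$)
$- B = \left(-1\right) \left(- \frac{23235}{8}\right) = \frac{23235}{8}$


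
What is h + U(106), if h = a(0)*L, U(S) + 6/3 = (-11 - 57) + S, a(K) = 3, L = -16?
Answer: -12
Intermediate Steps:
U(S) = -70 + S (U(S) = -2 + ((-11 - 57) + S) = -2 + (-68 + S) = -70 + S)
h = -48 (h = 3*(-16) = -48)
h + U(106) = -48 + (-70 + 106) = -48 + 36 = -12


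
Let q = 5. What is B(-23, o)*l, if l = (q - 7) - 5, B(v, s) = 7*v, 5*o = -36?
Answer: 1127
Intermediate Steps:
o = -36/5 (o = (⅕)*(-36) = -36/5 ≈ -7.2000)
l = -7 (l = (5 - 7) - 5 = -2 - 5 = -7)
B(-23, o)*l = (7*(-23))*(-7) = -161*(-7) = 1127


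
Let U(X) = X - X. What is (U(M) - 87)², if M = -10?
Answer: 7569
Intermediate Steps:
U(X) = 0
(U(M) - 87)² = (0 - 87)² = (-87)² = 7569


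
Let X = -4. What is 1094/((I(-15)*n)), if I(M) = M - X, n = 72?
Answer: -547/396 ≈ -1.3813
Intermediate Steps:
I(M) = 4 + M (I(M) = M - 1*(-4) = M + 4 = 4 + M)
1094/((I(-15)*n)) = 1094/(((4 - 15)*72)) = 1094/((-11*72)) = 1094/(-792) = 1094*(-1/792) = -547/396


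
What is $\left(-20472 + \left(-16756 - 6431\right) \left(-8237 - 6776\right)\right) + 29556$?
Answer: $348115515$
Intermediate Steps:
$\left(-20472 + \left(-16756 - 6431\right) \left(-8237 - 6776\right)\right) + 29556 = \left(-20472 - -348106431\right) + 29556 = \left(-20472 + 348106431\right) + 29556 = 348085959 + 29556 = 348115515$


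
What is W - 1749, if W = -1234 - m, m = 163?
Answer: -3146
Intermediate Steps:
W = -1397 (W = -1234 - 1*163 = -1234 - 163 = -1397)
W - 1749 = -1397 - 1749 = -3146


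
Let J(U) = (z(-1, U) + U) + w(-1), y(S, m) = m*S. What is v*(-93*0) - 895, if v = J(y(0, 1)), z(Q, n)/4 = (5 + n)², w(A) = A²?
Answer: -895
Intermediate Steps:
y(S, m) = S*m
z(Q, n) = 4*(5 + n)²
J(U) = 1 + U + 4*(5 + U)² (J(U) = (4*(5 + U)² + U) + (-1)² = (U + 4*(5 + U)²) + 1 = 1 + U + 4*(5 + U)²)
v = 101 (v = 1 + 0*1 + 4*(5 + 0*1)² = 1 + 0 + 4*(5 + 0)² = 1 + 0 + 4*5² = 1 + 0 + 4*25 = 1 + 0 + 100 = 101)
v*(-93*0) - 895 = 101*(-93*0) - 895 = 101*0 - 895 = 0 - 895 = -895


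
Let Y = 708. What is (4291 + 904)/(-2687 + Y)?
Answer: -5195/1979 ≈ -2.6251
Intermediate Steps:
(4291 + 904)/(-2687 + Y) = (4291 + 904)/(-2687 + 708) = 5195/(-1979) = 5195*(-1/1979) = -5195/1979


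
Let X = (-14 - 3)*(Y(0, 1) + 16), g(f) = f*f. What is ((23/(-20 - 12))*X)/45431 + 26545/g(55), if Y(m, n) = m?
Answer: 482622913/54971510 ≈ 8.7795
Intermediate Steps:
g(f) = f²
X = -272 (X = (-14 - 3)*(0 + 16) = -17*16 = -272)
((23/(-20 - 12))*X)/45431 + 26545/g(55) = ((23/(-20 - 12))*(-272))/45431 + 26545/(55²) = ((23/(-32))*(-272))*(1/45431) + 26545/3025 = ((23*(-1/32))*(-272))*(1/45431) + 26545*(1/3025) = -23/32*(-272)*(1/45431) + 5309/605 = (391/2)*(1/45431) + 5309/605 = 391/90862 + 5309/605 = 482622913/54971510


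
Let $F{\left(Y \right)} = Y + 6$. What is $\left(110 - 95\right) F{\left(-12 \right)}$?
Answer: $-90$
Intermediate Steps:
$F{\left(Y \right)} = 6 + Y$
$\left(110 - 95\right) F{\left(-12 \right)} = \left(110 - 95\right) \left(6 - 12\right) = 15 \left(-6\right) = -90$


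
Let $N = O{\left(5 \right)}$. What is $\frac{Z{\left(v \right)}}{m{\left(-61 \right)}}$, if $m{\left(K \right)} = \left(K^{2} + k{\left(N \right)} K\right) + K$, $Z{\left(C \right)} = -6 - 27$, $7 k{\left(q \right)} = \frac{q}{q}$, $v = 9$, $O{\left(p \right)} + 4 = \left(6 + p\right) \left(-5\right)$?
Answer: $- \frac{231}{25559} \approx -0.0090379$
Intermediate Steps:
$O{\left(p \right)} = -34 - 5 p$ ($O{\left(p \right)} = -4 + \left(6 + p\right) \left(-5\right) = -4 - \left(30 + 5 p\right) = -34 - 5 p$)
$N = -59$ ($N = -34 - 25 = -59$)
$k{\left(q \right)} = \frac{1}{7}$ ($k{\left(q \right)} = \frac{q \frac{1}{q}}{7} = \frac{1}{7} \cdot 1 = \frac{1}{7}$)
$Z{\left(C \right)} = -33$
$m{\left(K \right)} = K^{2} + \frac{8 K}{7}$ ($m{\left(K \right)} = \left(K^{2} + \frac{K}{7}\right) + K = K^{2} + \frac{8 K}{7}$)
$\frac{Z{\left(v \right)}}{m{\left(-61 \right)}} = - \frac{33}{\frac{1}{7} \left(-61\right) \left(8 + 7 \left(-61\right)\right)} = - \frac{33}{\frac{1}{7} \left(-61\right) \left(8 - 427\right)} = - \frac{33}{\frac{1}{7} \left(-61\right) \left(-419\right)} = - \frac{33}{\frac{25559}{7}} = \left(-33\right) \frac{7}{25559} = - \frac{231}{25559}$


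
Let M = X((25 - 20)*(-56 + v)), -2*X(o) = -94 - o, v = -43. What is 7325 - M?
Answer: 15051/2 ≈ 7525.5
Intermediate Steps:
X(o) = 47 + o/2 (X(o) = -(-94 - o)/2 = 47 + o/2)
M = -401/2 (M = 47 + ((25 - 20)*(-56 - 43))/2 = 47 + (5*(-99))/2 = 47 + (1/2)*(-495) = 47 - 495/2 = -401/2 ≈ -200.50)
7325 - M = 7325 - 1*(-401/2) = 7325 + 401/2 = 15051/2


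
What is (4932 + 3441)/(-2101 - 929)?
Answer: -2791/1010 ≈ -2.7634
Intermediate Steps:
(4932 + 3441)/(-2101 - 929) = 8373/(-3030) = 8373*(-1/3030) = -2791/1010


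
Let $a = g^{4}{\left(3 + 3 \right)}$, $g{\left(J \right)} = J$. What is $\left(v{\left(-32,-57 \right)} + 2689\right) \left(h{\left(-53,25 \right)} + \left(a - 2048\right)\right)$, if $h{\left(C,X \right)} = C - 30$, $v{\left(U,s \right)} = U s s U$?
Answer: $-2780270275$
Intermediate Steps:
$a = 1296$ ($a = \left(3 + 3\right)^{4} = 6^{4} = 1296$)
$v{\left(U,s \right)} = U^{2} s^{2}$ ($v{\left(U,s \right)} = U s^{2} U = U^{2} s^{2}$)
$h{\left(C,X \right)} = -30 + C$ ($h{\left(C,X \right)} = C - 30 = -30 + C$)
$\left(v{\left(-32,-57 \right)} + 2689\right) \left(h{\left(-53,25 \right)} + \left(a - 2048\right)\right) = \left(\left(-32\right)^{2} \left(-57\right)^{2} + 2689\right) \left(\left(-30 - 53\right) + \left(1296 - 2048\right)\right) = \left(1024 \cdot 3249 + 2689\right) \left(-83 - 752\right) = \left(3326976 + 2689\right) \left(-835\right) = 3329665 \left(-835\right) = -2780270275$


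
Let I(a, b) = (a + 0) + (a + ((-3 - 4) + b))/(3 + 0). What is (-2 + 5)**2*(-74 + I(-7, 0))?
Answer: -771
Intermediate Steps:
I(a, b) = -7/3 + b/3 + 4*a/3 (I(a, b) = a + (a + (-7 + b))/3 = a + (-7 + a + b)*(1/3) = a + (-7/3 + a/3 + b/3) = -7/3 + b/3 + 4*a/3)
(-2 + 5)**2*(-74 + I(-7, 0)) = (-2 + 5)**2*(-74 + (-7/3 + (1/3)*0 + (4/3)*(-7))) = 3**2*(-74 + (-7/3 + 0 - 28/3)) = 9*(-74 - 35/3) = 9*(-257/3) = -771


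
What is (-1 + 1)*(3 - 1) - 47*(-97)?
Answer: 4559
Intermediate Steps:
(-1 + 1)*(3 - 1) - 47*(-97) = 0*2 + 4559 = 0 + 4559 = 4559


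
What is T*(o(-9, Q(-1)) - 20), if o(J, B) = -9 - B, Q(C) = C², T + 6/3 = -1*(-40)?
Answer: -1140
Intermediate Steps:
T = 38 (T = -2 - 1*(-40) = -2 + 40 = 38)
T*(o(-9, Q(-1)) - 20) = 38*((-9 - 1*(-1)²) - 20) = 38*((-9 - 1*1) - 20) = 38*((-9 - 1) - 20) = 38*(-10 - 20) = 38*(-30) = -1140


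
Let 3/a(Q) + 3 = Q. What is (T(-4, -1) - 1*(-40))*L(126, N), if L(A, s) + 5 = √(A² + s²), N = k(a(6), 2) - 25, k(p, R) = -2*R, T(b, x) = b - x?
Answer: -185 + 37*√16717 ≈ 4598.9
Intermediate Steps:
a(Q) = 3/(-3 + Q)
N = -29 (N = -2*2 - 25 = -4 - 25 = -29)
L(A, s) = -5 + √(A² + s²)
(T(-4, -1) - 1*(-40))*L(126, N) = ((-4 - 1*(-1)) - 1*(-40))*(-5 + √(126² + (-29)²)) = ((-4 + 1) + 40)*(-5 + √(15876 + 841)) = (-3 + 40)*(-5 + √16717) = 37*(-5 + √16717) = -185 + 37*√16717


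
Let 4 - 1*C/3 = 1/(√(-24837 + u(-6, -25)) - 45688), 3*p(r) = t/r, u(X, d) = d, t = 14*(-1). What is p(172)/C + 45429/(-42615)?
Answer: (-1953447*√24862 + 16345326316329799*I)/(1832445*(√24862 - 8349718512*I)) ≈ -1.0683 + 4.2696e-11*I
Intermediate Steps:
t = -14
p(r) = -14/(3*r) (p(r) = (-14/r)/3 = -14/(3*r))
C = 12 - 3/(-45688 + I*√24862) (C = 12 - 3/(√(-24837 - 25) - 45688) = 12 - 3/(√(-24862) - 45688) = 12 - 3/(I*√24862 - 45688) = 12 - 3/(-45688 + I*√24862) ≈ 12.0 + 2.2661e-7*I)
p(172)/C + 45429/(-42615) = (-14/3/172)/(12524577768/1043709103 + 3*I*√24862/2087418206) + 45429/(-42615) = (-14/3*1/172)/(12524577768/1043709103 + 3*I*√24862/2087418206) + 45429*(-1/42615) = -7/(258*(12524577768/1043709103 + 3*I*√24862/2087418206)) - 15143/14205 = -15143/14205 - 7/(258*(12524577768/1043709103 + 3*I*√24862/2087418206))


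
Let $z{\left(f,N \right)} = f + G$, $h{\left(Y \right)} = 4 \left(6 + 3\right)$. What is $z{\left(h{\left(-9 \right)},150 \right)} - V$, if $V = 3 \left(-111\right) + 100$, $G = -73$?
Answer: $196$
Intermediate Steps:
$V = -233$ ($V = -333 + 100 = -233$)
$h{\left(Y \right)} = 36$ ($h{\left(Y \right)} = 4 \cdot 9 = 36$)
$z{\left(f,N \right)} = -73 + f$ ($z{\left(f,N \right)} = f - 73 = -73 + f$)
$z{\left(h{\left(-9 \right)},150 \right)} - V = \left(-73 + 36\right) - -233 = -37 + 233 = 196$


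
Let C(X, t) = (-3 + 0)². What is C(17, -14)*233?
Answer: 2097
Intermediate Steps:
C(X, t) = 9 (C(X, t) = (-3)² = 9)
C(17, -14)*233 = 9*233 = 2097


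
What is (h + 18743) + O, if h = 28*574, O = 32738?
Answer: 67553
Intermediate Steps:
h = 16072
(h + 18743) + O = (16072 + 18743) + 32738 = 34815 + 32738 = 67553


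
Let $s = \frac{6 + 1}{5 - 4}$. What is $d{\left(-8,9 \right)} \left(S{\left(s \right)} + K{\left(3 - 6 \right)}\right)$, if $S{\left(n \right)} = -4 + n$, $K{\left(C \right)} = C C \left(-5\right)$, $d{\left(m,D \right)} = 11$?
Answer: $-462$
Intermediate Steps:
$s = 7$ ($s = \frac{7}{1} = 7 \cdot 1 = 7$)
$K{\left(C \right)} = - 5 C^{2}$ ($K{\left(C \right)} = C^{2} \left(-5\right) = - 5 C^{2}$)
$d{\left(-8,9 \right)} \left(S{\left(s \right)} + K{\left(3 - 6 \right)}\right) = 11 \left(\left(-4 + 7\right) - 5 \left(3 - 6\right)^{2}\right) = 11 \left(3 - 5 \left(-3\right)^{2}\right) = 11 \left(3 - 45\right) = 11 \left(-42\right) = -462$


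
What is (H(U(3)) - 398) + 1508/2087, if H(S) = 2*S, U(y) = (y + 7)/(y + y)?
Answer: -2466484/6261 ≈ -393.94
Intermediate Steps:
U(y) = (7 + y)/(2*y) (U(y) = (7 + y)/((2*y)) = (7 + y)*(1/(2*y)) = (7 + y)/(2*y))
(H(U(3)) - 398) + 1508/2087 = (2*((½)*(7 + 3)/3) - 398) + 1508/2087 = (2*((½)*(⅓)*10) - 398) + 1508*(1/2087) = (2*(5/3) - 398) + 1508/2087 = (10/3 - 398) + 1508/2087 = -1184/3 + 1508/2087 = -2466484/6261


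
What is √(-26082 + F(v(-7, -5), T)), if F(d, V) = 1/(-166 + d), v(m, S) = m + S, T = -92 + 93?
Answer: I*√826382266/178 ≈ 161.5*I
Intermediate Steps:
T = 1
v(m, S) = S + m
√(-26082 + F(v(-7, -5), T)) = √(-26082 + 1/(-166 + (-5 - 7))) = √(-26082 + 1/(-166 - 12)) = √(-26082 + 1/(-178)) = √(-26082 - 1/178) = √(-4642597/178) = I*√826382266/178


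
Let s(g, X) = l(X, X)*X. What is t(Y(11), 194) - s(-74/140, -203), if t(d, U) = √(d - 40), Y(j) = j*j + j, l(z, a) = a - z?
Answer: 2*√23 ≈ 9.5917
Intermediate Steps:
Y(j) = j + j² (Y(j) = j² + j = j + j²)
t(d, U) = √(-40 + d)
s(g, X) = 0 (s(g, X) = (X - X)*X = 0*X = 0)
t(Y(11), 194) - s(-74/140, -203) = √(-40 + 11*(1 + 11)) - 1*0 = √(-40 + 11*12) + 0 = √(-40 + 132) + 0 = √92 + 0 = 2*√23 + 0 = 2*√23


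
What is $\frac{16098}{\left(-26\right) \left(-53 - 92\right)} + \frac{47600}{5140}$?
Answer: $\frac{6554893}{484445} \approx 13.531$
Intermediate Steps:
$\frac{16098}{\left(-26\right) \left(-53 - 92\right)} + \frac{47600}{5140} = \frac{16098}{\left(-26\right) \left(-145\right)} + 47600 \cdot \frac{1}{5140} = \frac{16098}{3770} + \frac{2380}{257} = 16098 \cdot \frac{1}{3770} + \frac{2380}{257} = \frac{8049}{1885} + \frac{2380}{257} = \frac{6554893}{484445}$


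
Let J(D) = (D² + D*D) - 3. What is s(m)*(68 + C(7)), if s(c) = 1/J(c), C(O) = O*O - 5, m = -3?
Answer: 112/15 ≈ 7.4667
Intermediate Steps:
J(D) = -3 + 2*D² (J(D) = (D² + D²) - 3 = 2*D² - 3 = -3 + 2*D²)
C(O) = -5 + O² (C(O) = O² - 5 = -5 + O²)
s(c) = 1/(-3 + 2*c²)
s(m)*(68 + C(7)) = (68 + (-5 + 7²))/(-3 + 2*(-3)²) = (68 + (-5 + 49))/(-3 + 2*9) = (68 + 44)/(-3 + 18) = 112/15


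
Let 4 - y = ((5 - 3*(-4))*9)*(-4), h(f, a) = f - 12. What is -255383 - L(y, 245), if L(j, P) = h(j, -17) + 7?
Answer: -255994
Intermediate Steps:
h(f, a) = -12 + f
y = 616 (y = 4 - (5 - 3*(-4))*9*(-4) = 4 - (5 + 12)*9*(-4) = 4 - 17*9*(-4) = 4 - 153*(-4) = 4 - 1*(-612) = 4 + 612 = 616)
L(j, P) = -5 + j (L(j, P) = (-12 + j) + 7 = -5 + j)
-255383 - L(y, 245) = -255383 - (-5 + 616) = -255383 - 1*611 = -255383 - 611 = -255994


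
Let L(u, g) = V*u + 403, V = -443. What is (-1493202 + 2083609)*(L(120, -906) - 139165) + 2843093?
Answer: -113309249161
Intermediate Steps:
L(u, g) = 403 - 443*u (L(u, g) = -443*u + 403 = 403 - 443*u)
(-1493202 + 2083609)*(L(120, -906) - 139165) + 2843093 = (-1493202 + 2083609)*((403 - 443*120) - 139165) + 2843093 = 590407*((403 - 53160) - 139165) + 2843093 = 590407*(-52757 - 139165) + 2843093 = 590407*(-191922) + 2843093 = -113312092254 + 2843093 = -113309249161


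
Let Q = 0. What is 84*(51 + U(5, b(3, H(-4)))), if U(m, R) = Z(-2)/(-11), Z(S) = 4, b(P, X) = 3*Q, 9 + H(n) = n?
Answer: 46788/11 ≈ 4253.5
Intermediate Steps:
H(n) = -9 + n
b(P, X) = 0 (b(P, X) = 3*0 = 0)
U(m, R) = -4/11 (U(m, R) = 4/(-11) = 4*(-1/11) = -4/11)
84*(51 + U(5, b(3, H(-4)))) = 84*(51 - 4/11) = 84*(557/11) = 46788/11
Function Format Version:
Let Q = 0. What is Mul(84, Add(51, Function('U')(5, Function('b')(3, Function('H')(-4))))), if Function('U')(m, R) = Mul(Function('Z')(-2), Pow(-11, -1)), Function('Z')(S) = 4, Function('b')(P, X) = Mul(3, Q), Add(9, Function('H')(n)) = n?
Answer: Rational(46788, 11) ≈ 4253.5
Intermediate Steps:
Function('H')(n) = Add(-9, n)
Function('b')(P, X) = 0 (Function('b')(P, X) = Mul(3, 0) = 0)
Function('U')(m, R) = Rational(-4, 11) (Function('U')(m, R) = Mul(4, Pow(-11, -1)) = Mul(4, Rational(-1, 11)) = Rational(-4, 11))
Mul(84, Add(51, Function('U')(5, Function('b')(3, Function('H')(-4))))) = Mul(84, Add(51, Rational(-4, 11))) = Mul(84, Rational(557, 11)) = Rational(46788, 11)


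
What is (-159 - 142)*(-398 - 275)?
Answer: 202573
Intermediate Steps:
(-159 - 142)*(-398 - 275) = -301*(-673) = 202573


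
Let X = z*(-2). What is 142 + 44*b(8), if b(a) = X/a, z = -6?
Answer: 208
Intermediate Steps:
X = 12 (X = -6*(-2) = 12)
b(a) = 12/a
142 + 44*b(8) = 142 + 44*(12/8) = 142 + 44*(12*(⅛)) = 142 + 44*(3/2) = 142 + 66 = 208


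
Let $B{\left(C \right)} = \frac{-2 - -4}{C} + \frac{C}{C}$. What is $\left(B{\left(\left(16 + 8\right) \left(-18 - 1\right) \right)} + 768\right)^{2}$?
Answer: $\frac{30740959561}{51984} \approx 5.9135 \cdot 10^{5}$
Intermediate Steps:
$B{\left(C \right)} = 1 + \frac{2}{C}$ ($B{\left(C \right)} = \frac{-2 + 4}{C} + 1 = \frac{2}{C} + 1 = 1 + \frac{2}{C}$)
$\left(B{\left(\left(16 + 8\right) \left(-18 - 1\right) \right)} + 768\right)^{2} = \left(\frac{2 + \left(16 + 8\right) \left(-18 - 1\right)}{\left(16 + 8\right) \left(-18 - 1\right)} + 768\right)^{2} = \left(\frac{2 + 24 \left(-19\right)}{24 \left(-19\right)} + 768\right)^{2} = \left(\frac{2 - 456}{-456} + 768\right)^{2} = \left(\left(- \frac{1}{456}\right) \left(-454\right) + 768\right)^{2} = \left(\frac{227}{228} + 768\right)^{2} = \left(\frac{175331}{228}\right)^{2} = \frac{30740959561}{51984}$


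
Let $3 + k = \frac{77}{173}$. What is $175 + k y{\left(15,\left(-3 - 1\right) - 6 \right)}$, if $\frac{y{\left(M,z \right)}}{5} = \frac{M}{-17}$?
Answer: $\frac{32225}{173} \approx 186.27$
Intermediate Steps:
$k = - \frac{442}{173}$ ($k = -3 + \frac{77}{173} = - \frac{442}{173} \approx -2.5549$)
$y{\left(M,z \right)} = - \frac{5 M}{17}$ ($y{\left(M,z \right)} = 5 \frac{M}{-17} = 5 M \left(- \frac{1}{17}\right) = 5 \left(- \frac{M}{17}\right) = - \frac{5 M}{17}$)
$175 + k y{\left(15,\left(-3 - 1\right) - 6 \right)} = 175 - \frac{442 \left(\left(- \frac{5}{17}\right) 15\right)}{173} = 175 - - \frac{1950}{173} = 175 + \frac{1950}{173} = \frac{32225}{173}$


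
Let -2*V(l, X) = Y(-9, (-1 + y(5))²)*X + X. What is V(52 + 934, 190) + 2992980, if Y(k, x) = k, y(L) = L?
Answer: 2993740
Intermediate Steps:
V(l, X) = 4*X (V(l, X) = -(-9*X + X)/2 = -(-4)*X = 4*X)
V(52 + 934, 190) + 2992980 = 4*190 + 2992980 = 760 + 2992980 = 2993740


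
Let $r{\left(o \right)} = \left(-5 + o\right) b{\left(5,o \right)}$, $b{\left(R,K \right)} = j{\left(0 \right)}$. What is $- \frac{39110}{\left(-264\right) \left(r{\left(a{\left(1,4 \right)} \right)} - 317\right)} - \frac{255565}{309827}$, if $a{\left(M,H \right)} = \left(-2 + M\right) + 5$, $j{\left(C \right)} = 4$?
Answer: $- \frac{16887467165}{13127989644} \approx -1.2864$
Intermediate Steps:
$a{\left(M,H \right)} = 3 + M$
$b{\left(R,K \right)} = 4$
$r{\left(o \right)} = -20 + 4 o$ ($r{\left(o \right)} = \left(-5 + o\right) 4 = -20 + 4 o$)
$- \frac{39110}{\left(-264\right) \left(r{\left(a{\left(1,4 \right)} \right)} - 317\right)} - \frac{255565}{309827} = - \frac{39110}{\left(-264\right) \left(\left(-20 + 4 \left(3 + 1\right)\right) - 317\right)} - \frac{255565}{309827} = - \frac{39110}{\left(-264\right) \left(\left(-20 + 4 \cdot 4\right) - 317\right)} - \frac{255565}{309827} = - \frac{39110}{\left(-264\right) \left(\left(-20 + 16\right) - 317\right)} - \frac{255565}{309827} = - \frac{39110}{\left(-264\right) \left(-4 - 317\right)} - \frac{255565}{309827} = - \frac{39110}{\left(-264\right) \left(-321\right)} - \frac{255565}{309827} = - \frac{39110}{84744} - \frac{255565}{309827} = \left(-39110\right) \frac{1}{84744} - \frac{255565}{309827} = - \frac{19555}{42372} - \frac{255565}{309827} = - \frac{16887467165}{13127989644}$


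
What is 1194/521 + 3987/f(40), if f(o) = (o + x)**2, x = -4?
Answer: 402739/75024 ≈ 5.3681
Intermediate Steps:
f(o) = (-4 + o)**2 (f(o) = (o - 4)**2 = (-4 + o)**2)
1194/521 + 3987/f(40) = 1194/521 + 3987/((-4 + 40)**2) = 1194*(1/521) + 3987/(36**2) = 1194/521 + 3987/1296 = 1194/521 + 3987*(1/1296) = 1194/521 + 443/144 = 402739/75024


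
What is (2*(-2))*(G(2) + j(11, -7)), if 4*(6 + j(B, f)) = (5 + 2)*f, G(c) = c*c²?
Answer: 41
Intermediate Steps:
G(c) = c³
j(B, f) = -6 + 7*f/4 (j(B, f) = -6 + ((5 + 2)*f)/4 = -6 + (7*f)/4 = -6 + 7*f/4)
(2*(-2))*(G(2) + j(11, -7)) = (2*(-2))*(2³ + (-6 + (7/4)*(-7))) = -4*(8 + (-6 - 49/4)) = -4*(8 - 73/4) = -4*(-41/4) = 41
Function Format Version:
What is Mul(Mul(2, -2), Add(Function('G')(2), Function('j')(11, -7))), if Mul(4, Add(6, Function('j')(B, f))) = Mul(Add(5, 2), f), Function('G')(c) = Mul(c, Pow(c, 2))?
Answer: 41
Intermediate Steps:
Function('G')(c) = Pow(c, 3)
Function('j')(B, f) = Add(-6, Mul(Rational(7, 4), f)) (Function('j')(B, f) = Add(-6, Mul(Rational(1, 4), Mul(Add(5, 2), f))) = Add(-6, Mul(Rational(1, 4), Mul(7, f))) = Add(-6, Mul(Rational(7, 4), f)))
Mul(Mul(2, -2), Add(Function('G')(2), Function('j')(11, -7))) = Mul(Mul(2, -2), Add(Pow(2, 3), Add(-6, Mul(Rational(7, 4), -7)))) = Mul(-4, Add(8, Add(-6, Rational(-49, 4)))) = Mul(-4, Add(8, Rational(-73, 4))) = Mul(-4, Rational(-41, 4)) = 41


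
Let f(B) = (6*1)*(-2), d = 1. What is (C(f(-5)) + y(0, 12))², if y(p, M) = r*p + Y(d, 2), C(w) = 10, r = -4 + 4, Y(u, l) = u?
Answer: 121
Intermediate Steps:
f(B) = -12 (f(B) = 6*(-2) = -12)
r = 0
y(p, M) = 1 (y(p, M) = 0*p + 1 = 0 + 1 = 1)
(C(f(-5)) + y(0, 12))² = (10 + 1)² = 11² = 121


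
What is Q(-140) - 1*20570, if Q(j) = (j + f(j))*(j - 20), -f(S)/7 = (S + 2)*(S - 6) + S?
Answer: 22410790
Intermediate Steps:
f(S) = -7*S - 7*(-6 + S)*(2 + S) (f(S) = -7*((S + 2)*(S - 6) + S) = -7*((2 + S)*(-6 + S) + S) = -7*((-6 + S)*(2 + S) + S) = -7*(S + (-6 + S)*(2 + S)) = -7*S - 7*(-6 + S)*(2 + S))
Q(j) = (-20 + j)*(84 - 7*j**2 + 22*j) (Q(j) = (j + (84 - 7*j**2 + 21*j))*(j - 20) = (84 - 7*j**2 + 22*j)*(-20 + j) = (-20 + j)*(84 - 7*j**2 + 22*j))
Q(-140) - 1*20570 = (-1680 - 356*(-140) - 7*(-140)**3 + 162*(-140)**2) - 1*20570 = (-1680 + 49840 - 7*(-2744000) + 162*19600) - 20570 = (-1680 + 49840 + 19208000 + 3175200) - 20570 = 22431360 - 20570 = 22410790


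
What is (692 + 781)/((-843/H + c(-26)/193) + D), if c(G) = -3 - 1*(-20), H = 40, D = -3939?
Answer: -11371560/30571099 ≈ -0.37197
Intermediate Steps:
c(G) = 17 (c(G) = -3 + 20 = 17)
(692 + 781)/((-843/H + c(-26)/193) + D) = (692 + 781)/((-843/40 + 17/193) - 3939) = 1473/((-843*1/40 + 17*(1/193)) - 3939) = 1473/((-843/40 + 17/193) - 3939) = 1473/(-162019/7720 - 3939) = 1473/(-30571099/7720) = 1473*(-7720/30571099) = -11371560/30571099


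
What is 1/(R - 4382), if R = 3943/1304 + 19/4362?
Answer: -2844024/12453901097 ≈ -0.00022836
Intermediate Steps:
R = 8612071/2844024 (R = 3943*(1/1304) + 19*(1/4362) = 3943/1304 + 19/4362 = 8612071/2844024 ≈ 3.0281)
1/(R - 4382) = 1/(8612071/2844024 - 4382) = 1/(-12453901097/2844024) = -2844024/12453901097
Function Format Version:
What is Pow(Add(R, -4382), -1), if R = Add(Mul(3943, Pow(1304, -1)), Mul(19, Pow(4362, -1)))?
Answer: Rational(-2844024, 12453901097) ≈ -0.00022836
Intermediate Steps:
R = Rational(8612071, 2844024) (R = Add(Mul(3943, Rational(1, 1304)), Mul(19, Rational(1, 4362))) = Add(Rational(3943, 1304), Rational(19, 4362)) = Rational(8612071, 2844024) ≈ 3.0281)
Pow(Add(R, -4382), -1) = Pow(Add(Rational(8612071, 2844024), -4382), -1) = Pow(Rational(-12453901097, 2844024), -1) = Rational(-2844024, 12453901097)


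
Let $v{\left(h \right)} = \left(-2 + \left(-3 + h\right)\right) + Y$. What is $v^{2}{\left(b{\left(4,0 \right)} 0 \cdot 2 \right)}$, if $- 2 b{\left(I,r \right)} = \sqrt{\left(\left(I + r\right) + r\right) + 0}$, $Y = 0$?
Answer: $25$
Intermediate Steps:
$b{\left(I,r \right)} = - \frac{\sqrt{I + 2 r}}{2}$ ($b{\left(I,r \right)} = - \frac{\sqrt{\left(\left(I + r\right) + r\right) + 0}}{2} = - \frac{\sqrt{\left(I + 2 r\right) + 0}}{2} = - \frac{\sqrt{I + 2 r}}{2}$)
$v{\left(h \right)} = -5 + h$ ($v{\left(h \right)} = \left(-2 + \left(-3 + h\right)\right) + 0 = \left(-5 + h\right) + 0 = -5 + h$)
$v^{2}{\left(b{\left(4,0 \right)} 0 \cdot 2 \right)} = \left(-5 + - \frac{\sqrt{4 + 2 \cdot 0}}{2} \cdot 0 \cdot 2\right)^{2} = \left(-5 + - \frac{\sqrt{4 + 0}}{2} \cdot 0 \cdot 2\right)^{2} = \left(-5 + - \frac{\sqrt{4}}{2} \cdot 0 \cdot 2\right)^{2} = \left(-5 + \left(- \frac{1}{2}\right) 2 \cdot 0 \cdot 2\right)^{2} = \left(-5 + \left(-1\right) 0 \cdot 2\right)^{2} = \left(-5 + 0 \cdot 2\right)^{2} = \left(-5 + 0\right)^{2} = \left(-5\right)^{2} = 25$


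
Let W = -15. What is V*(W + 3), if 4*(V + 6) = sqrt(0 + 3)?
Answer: 72 - 3*sqrt(3) ≈ 66.804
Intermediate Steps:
V = -6 + sqrt(3)/4 (V = -6 + sqrt(0 + 3)/4 = -6 + sqrt(3)/4 ≈ -5.5670)
V*(W + 3) = (-6 + sqrt(3)/4)*(-15 + 3) = (-6 + sqrt(3)/4)*(-12) = 72 - 3*sqrt(3)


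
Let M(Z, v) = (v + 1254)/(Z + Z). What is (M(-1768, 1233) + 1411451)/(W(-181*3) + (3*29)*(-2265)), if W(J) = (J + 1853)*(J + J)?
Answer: -4990888249/5727312240 ≈ -0.87142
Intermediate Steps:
M(Z, v) = (1254 + v)/(2*Z) (M(Z, v) = (1254 + v)/((2*Z)) = (1254 + v)*(1/(2*Z)) = (1254 + v)/(2*Z))
W(J) = 2*J*(1853 + J) (W(J) = (1853 + J)*(2*J) = 2*J*(1853 + J))
(M(-1768, 1233) + 1411451)/(W(-181*3) + (3*29)*(-2265)) = ((½)*(1254 + 1233)/(-1768) + 1411451)/(2*(-181*3)*(1853 - 181*3) + (3*29)*(-2265)) = ((½)*(-1/1768)*2487 + 1411451)/(2*(-543)*(1853 - 543) + 87*(-2265)) = (-2487/3536 + 1411451)/(2*(-543)*1310 - 197055) = 4990888249/(3536*(-1422660 - 197055)) = (4990888249/3536)/(-1619715) = (4990888249/3536)*(-1/1619715) = -4990888249/5727312240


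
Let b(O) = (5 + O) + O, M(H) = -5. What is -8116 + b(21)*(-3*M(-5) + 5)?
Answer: -7176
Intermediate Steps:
b(O) = 5 + 2*O
-8116 + b(21)*(-3*M(-5) + 5) = -8116 + (5 + 2*21)*(-3*(-5) + 5) = -8116 + (5 + 42)*(15 + 5) = -8116 + 47*20 = -8116 + 940 = -7176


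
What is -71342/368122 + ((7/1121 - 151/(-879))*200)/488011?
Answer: -17146514446608979/88508682522503889 ≈ -0.19373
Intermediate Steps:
-71342/368122 + ((7/1121 - 151/(-879))*200)/488011 = -71342*1/368122 + ((7*(1/1121) - 151*(-1/879))*200)*(1/488011) = -35671/184061 + ((7/1121 + 151/879)*200)*(1/488011) = -35671/184061 + ((175424/985359)*200)*(1/488011) = -35671/184061 + (35084800/985359)*(1/488011) = -35671/184061 + 35084800/480866030949 = -17146514446608979/88508682522503889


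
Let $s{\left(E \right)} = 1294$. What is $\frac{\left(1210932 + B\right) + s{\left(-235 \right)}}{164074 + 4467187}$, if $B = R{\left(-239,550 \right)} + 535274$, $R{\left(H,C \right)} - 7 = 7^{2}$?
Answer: $\frac{1747556}{4631261} \approx 0.37734$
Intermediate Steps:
$R{\left(H,C \right)} = 56$ ($R{\left(H,C \right)} = 7 + 7^{2} = 7 + 49 = 56$)
$B = 535330$ ($B = 56 + 535274 = 535330$)
$\frac{\left(1210932 + B\right) + s{\left(-235 \right)}}{164074 + 4467187} = \frac{\left(1210932 + 535330\right) + 1294}{164074 + 4467187} = \frac{1746262 + 1294}{4631261} = 1747556 \cdot \frac{1}{4631261} = \frac{1747556}{4631261}$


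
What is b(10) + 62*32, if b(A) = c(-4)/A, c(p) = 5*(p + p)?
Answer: 1980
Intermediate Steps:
c(p) = 10*p (c(p) = 5*(2*p) = 10*p)
b(A) = -40/A (b(A) = (10*(-4))/A = -40/A)
b(10) + 62*32 = -40/10 + 62*32 = -40*⅒ + 1984 = -4 + 1984 = 1980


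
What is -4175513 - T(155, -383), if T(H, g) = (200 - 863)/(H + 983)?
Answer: -4751733131/1138 ≈ -4.1755e+6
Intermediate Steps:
T(H, g) = -663/(983 + H)
-4175513 - T(155, -383) = -4175513 - (-663)/(983 + 155) = -4175513 - (-663)/1138 = -4175513 - 1*(-663/1138) = -4175513 + 663/1138 = -4751733131/1138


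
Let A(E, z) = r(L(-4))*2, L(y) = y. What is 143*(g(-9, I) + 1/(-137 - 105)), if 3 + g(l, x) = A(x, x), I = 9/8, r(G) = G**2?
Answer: 91221/22 ≈ 4146.4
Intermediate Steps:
I = 9/8 (I = 9*(1/8) = 9/8 ≈ 1.1250)
A(E, z) = 32 (A(E, z) = (-4)**2*2 = 16*2 = 32)
g(l, x) = 29 (g(l, x) = -3 + 32 = 29)
143*(g(-9, I) + 1/(-137 - 105)) = 143*(29 + 1/(-137 - 105)) = 143*(29 + 1/(-242)) = 143*(29 - 1/242) = 143*(7017/242) = 91221/22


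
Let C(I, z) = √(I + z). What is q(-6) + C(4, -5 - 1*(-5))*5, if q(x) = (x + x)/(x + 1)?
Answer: 62/5 ≈ 12.400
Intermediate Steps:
q(x) = 2*x/(1 + x) (q(x) = (2*x)/(1 + x) = 2*x/(1 + x))
q(-6) + C(4, -5 - 1*(-5))*5 = 2*(-6)/(1 - 6) + √(4 + (-5 - 1*(-5)))*5 = 2*(-6)/(-5) + √(4 + (-5 + 5))*5 = 2*(-6)*(-⅕) + √(4 + 0)*5 = 12/5 + √4*5 = 12/5 + 2*5 = 12/5 + 10 = 62/5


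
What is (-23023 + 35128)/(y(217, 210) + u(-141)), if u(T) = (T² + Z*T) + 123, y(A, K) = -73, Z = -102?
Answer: 12105/34313 ≈ 0.35278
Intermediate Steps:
u(T) = 123 + T² - 102*T (u(T) = (T² - 102*T) + 123 = 123 + T² - 102*T)
(-23023 + 35128)/(y(217, 210) + u(-141)) = (-23023 + 35128)/(-73 + (123 + (-141)² - 102*(-141))) = 12105/(-73 + (123 + 19881 + 14382)) = 12105/(-73 + 34386) = 12105/34313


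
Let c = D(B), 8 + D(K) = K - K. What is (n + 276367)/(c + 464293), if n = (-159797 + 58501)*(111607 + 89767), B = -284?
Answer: -20398104337/464285 ≈ -43934.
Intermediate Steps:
n = -20398380704 (n = -101296*201374 = -20398380704)
D(K) = -8 (D(K) = -8 + (K - K) = -8 + 0 = -8)
c = -8
(n + 276367)/(c + 464293) = (-20398380704 + 276367)/(-8 + 464293) = -20398104337/464285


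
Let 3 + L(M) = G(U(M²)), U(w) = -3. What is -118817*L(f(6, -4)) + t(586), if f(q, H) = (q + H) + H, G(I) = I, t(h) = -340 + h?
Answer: 713148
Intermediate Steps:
f(q, H) = q + 2*H (f(q, H) = (H + q) + H = q + 2*H)
L(M) = -6 (L(M) = -3 - 3 = -6)
-118817*L(f(6, -4)) + t(586) = -118817*(-6) + (-340 + 586) = 712902 + 246 = 713148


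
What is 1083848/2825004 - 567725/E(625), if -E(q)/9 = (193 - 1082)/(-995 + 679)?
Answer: 6033541630622/269081631 ≈ 22423.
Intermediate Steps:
E(q) = -8001/316 (E(q) = -9*(193 - 1082)/(-995 + 679) = -(-8001)/(-316) = -(-8001)*(-1)/316 = -9*889/316 = -8001/316)
1083848/2825004 - 567725/E(625) = 1083848/2825004 - 567725/(-8001/316) = 1083848*(1/2825004) - 567725*(-316/8001) = 270962/706251 + 179401100/8001 = 6033541630622/269081631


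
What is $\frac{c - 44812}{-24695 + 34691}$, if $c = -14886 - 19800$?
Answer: $- \frac{39749}{4998} \approx -7.953$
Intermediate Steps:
$c = -34686$ ($c = -14886 - 19800 = -34686$)
$\frac{c - 44812}{-24695 + 34691} = \frac{-34686 - 44812}{-24695 + 34691} = - \frac{79498}{9996} = \left(-79498\right) \frac{1}{9996} = - \frac{39749}{4998}$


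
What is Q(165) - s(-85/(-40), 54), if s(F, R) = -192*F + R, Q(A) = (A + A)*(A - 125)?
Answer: 13554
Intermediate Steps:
Q(A) = 2*A*(-125 + A) (Q(A) = (2*A)*(-125 + A) = 2*A*(-125 + A))
s(F, R) = R - 192*F
Q(165) - s(-85/(-40), 54) = 2*165*(-125 + 165) - (54 - (-16320)/(-40)) = 2*165*40 - (54 - (-16320)*(-1)/40) = 13200 - (54 - 192*17/8) = 13200 - (54 - 408) = 13200 - 1*(-354) = 13200 + 354 = 13554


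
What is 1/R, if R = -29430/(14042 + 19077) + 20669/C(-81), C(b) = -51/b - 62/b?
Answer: 3742447/55444139901 ≈ 6.7499e-5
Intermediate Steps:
C(b) = -113/b
R = 55444139901/3742447 (R = -29430/(14042 + 19077) + 20669/((-113/(-81))) = -29430/33119 + 20669/((-113*(-1/81))) = -29430*1/33119 + 20669/(113/81) = -29430/33119 + 20669*(81/113) = -29430/33119 + 1674189/113 = 55444139901/3742447 ≈ 14815.)
1/R = 1/(55444139901/3742447) = 3742447/55444139901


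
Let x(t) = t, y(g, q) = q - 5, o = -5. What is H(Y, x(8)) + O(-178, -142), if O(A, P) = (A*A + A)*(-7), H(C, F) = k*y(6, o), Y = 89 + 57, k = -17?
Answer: -220372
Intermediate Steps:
y(g, q) = -5 + q
Y = 146
H(C, F) = 170 (H(C, F) = -17*(-5 - 5) = -17*(-10) = 170)
O(A, P) = -7*A - 7*A**2 (O(A, P) = (A**2 + A)*(-7) = (A + A**2)*(-7) = -7*A - 7*A**2)
H(Y, x(8)) + O(-178, -142) = 170 - 7*(-178)*(1 - 178) = 170 - 7*(-178)*(-177) = 170 - 220542 = -220372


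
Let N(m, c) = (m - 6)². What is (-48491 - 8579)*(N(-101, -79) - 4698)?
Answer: -385279570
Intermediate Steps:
N(m, c) = (-6 + m)²
(-48491 - 8579)*(N(-101, -79) - 4698) = (-48491 - 8579)*((-6 - 101)² - 4698) = -57070*((-107)² - 4698) = -57070*(11449 - 4698) = -57070*6751 = -385279570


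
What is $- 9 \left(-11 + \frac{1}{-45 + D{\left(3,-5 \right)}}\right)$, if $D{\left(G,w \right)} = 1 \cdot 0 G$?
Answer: $\frac{496}{5} \approx 99.2$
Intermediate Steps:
$D{\left(G,w \right)} = 0$ ($D{\left(G,w \right)} = 0 G = 0$)
$- 9 \left(-11 + \frac{1}{-45 + D{\left(3,-5 \right)}}\right) = - 9 \left(-11 + \frac{1}{-45 + 0}\right) = - 9 \left(-11 + \frac{1}{-45}\right) = - 9 \left(-11 - \frac{1}{45}\right) = \left(-9\right) \left(- \frac{496}{45}\right) = \frac{496}{5}$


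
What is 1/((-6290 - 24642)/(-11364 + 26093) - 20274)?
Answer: -1339/27149698 ≈ -4.9319e-5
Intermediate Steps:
1/((-6290 - 24642)/(-11364 + 26093) - 20274) = 1/(-30932/14729 - 20274) = 1/(-30932*1/14729 - 20274) = 1/(-2812/1339 - 20274) = 1/(-27149698/1339) = -1339/27149698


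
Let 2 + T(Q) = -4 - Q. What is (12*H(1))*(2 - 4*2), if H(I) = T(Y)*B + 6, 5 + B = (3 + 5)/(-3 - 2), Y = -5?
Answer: -4536/5 ≈ -907.20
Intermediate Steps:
T(Q) = -6 - Q (T(Q) = -2 + (-4 - Q) = -6 - Q)
B = -33/5 (B = -5 + (3 + 5)/(-3 - 2) = -5 + 8/(-5) = -5 + 8*(-1/5) = -5 - 8/5 = -33/5 ≈ -6.6000)
H(I) = 63/5 (H(I) = (-6 - 1*(-5))*(-33/5) + 6 = (-6 + 5)*(-33/5) + 6 = -1*(-33/5) + 6 = 33/5 + 6 = 63/5)
(12*H(1))*(2 - 4*2) = (12*(63/5))*(2 - 4*2) = 756*(2 - 8)/5 = (756/5)*(-6) = -4536/5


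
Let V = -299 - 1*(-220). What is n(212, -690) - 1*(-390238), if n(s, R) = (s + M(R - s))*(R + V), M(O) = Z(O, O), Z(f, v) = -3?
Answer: 229517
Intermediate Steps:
M(O) = -3
V = -79 (V = -299 + 220 = -79)
n(s, R) = (-79 + R)*(-3 + s) (n(s, R) = (s - 3)*(R - 79) = (-3 + s)*(-79 + R) = (-79 + R)*(-3 + s))
n(212, -690) - 1*(-390238) = (237 - 79*212 - 3*(-690) - 690*212) - 1*(-390238) = (237 - 16748 + 2070 - 146280) + 390238 = -160721 + 390238 = 229517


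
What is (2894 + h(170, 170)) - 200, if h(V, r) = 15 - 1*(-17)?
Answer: 2726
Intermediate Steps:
h(V, r) = 32 (h(V, r) = 15 + 17 = 32)
(2894 + h(170, 170)) - 200 = (2894 + 32) - 200 = 2926 - 200 = 2726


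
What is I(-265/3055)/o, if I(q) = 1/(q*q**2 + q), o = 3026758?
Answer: -228099131/60338087786620 ≈ -3.7804e-6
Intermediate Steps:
I(q) = 1/(q + q**3) (I(q) = 1/(q**3 + q) = 1/(q + q**3))
I(-265/3055)/o = 1/((-265/3055 + (-265/3055)**3)*3026758) = (1/3026758)/(-265*1/3055 + (-265*1/3055)**3) = (1/3026758)/(-53/611 + (-53/611)**3) = (1/3026758)/(-53/611 - 148877/228099131) = (1/3026758)/(-19934890/228099131) = -228099131/19934890*1/3026758 = -228099131/60338087786620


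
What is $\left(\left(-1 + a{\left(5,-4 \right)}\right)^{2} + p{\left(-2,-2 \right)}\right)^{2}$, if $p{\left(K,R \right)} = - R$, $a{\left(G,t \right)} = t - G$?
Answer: $10404$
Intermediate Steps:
$\left(\left(-1 + a{\left(5,-4 \right)}\right)^{2} + p{\left(-2,-2 \right)}\right)^{2} = \left(\left(-1 - 9\right)^{2} - -2\right)^{2} = \left(\left(-1 - 9\right)^{2} + 2\right)^{2} = \left(\left(-10\right)^{2} + 2\right)^{2} = \left(100 + 2\right)^{2} = 102^{2} = 10404$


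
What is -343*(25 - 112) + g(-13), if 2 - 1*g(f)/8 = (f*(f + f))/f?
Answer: 30065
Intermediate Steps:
g(f) = 16 - 16*f (g(f) = 16 - 8*f*(f + f)/f = 16 - 8*f*(2*f)/f = 16 - 8*2*f**2/f = 16 - 16*f)
-343*(25 - 112) + g(-13) = -343*(25 - 112) + (16 - 16*(-13)) = -343*(-87) + (16 + 208) = 29841 + 224 = 30065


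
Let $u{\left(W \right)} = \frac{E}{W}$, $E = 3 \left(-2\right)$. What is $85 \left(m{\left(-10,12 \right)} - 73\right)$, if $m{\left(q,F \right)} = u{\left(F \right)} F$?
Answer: $-6715$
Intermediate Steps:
$E = -6$
$u{\left(W \right)} = - \frac{6}{W}$
$m{\left(q,F \right)} = -6$ ($m{\left(q,F \right)} = - \frac{6}{F} F = -6$)
$85 \left(m{\left(-10,12 \right)} - 73\right) = 85 \left(-6 - 73\right) = 85 \left(-79\right) = -6715$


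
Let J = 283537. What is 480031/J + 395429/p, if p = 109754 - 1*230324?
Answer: -54241414703/34186056090 ≈ -1.5867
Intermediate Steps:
p = -120570 (p = 109754 - 230324 = -120570)
480031/J + 395429/p = 480031/283537 + 395429/(-120570) = 480031*(1/283537) + 395429*(-1/120570) = 480031/283537 - 395429/120570 = -54241414703/34186056090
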